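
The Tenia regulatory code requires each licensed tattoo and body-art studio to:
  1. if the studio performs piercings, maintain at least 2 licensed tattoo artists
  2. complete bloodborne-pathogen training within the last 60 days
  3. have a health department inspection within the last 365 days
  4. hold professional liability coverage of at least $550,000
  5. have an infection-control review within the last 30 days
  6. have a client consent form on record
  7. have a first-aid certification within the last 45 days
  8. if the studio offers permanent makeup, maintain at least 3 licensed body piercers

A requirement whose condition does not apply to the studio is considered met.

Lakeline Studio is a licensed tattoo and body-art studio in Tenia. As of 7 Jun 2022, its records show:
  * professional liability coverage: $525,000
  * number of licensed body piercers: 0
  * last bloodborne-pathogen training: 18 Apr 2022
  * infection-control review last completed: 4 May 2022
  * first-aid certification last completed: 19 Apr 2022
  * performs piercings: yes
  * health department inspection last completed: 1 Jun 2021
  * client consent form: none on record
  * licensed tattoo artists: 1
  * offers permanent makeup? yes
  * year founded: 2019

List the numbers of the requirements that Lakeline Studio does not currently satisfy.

1. condition 'performs piercings' holds; licensed tattoo artists 1 < 2 → not met
2. bloodborne-pathogen training 50 days ago vs limit 60 → met
3. health department inspection 371 days ago vs limit 365 → not met
4. professional liability coverage $525,000 < $550,000 → not met
5. infection-control review 34 days ago vs limit 30 → not met
6. client consent form absent → not met
7. first-aid certification 49 days ago vs limit 45 → not met
8. condition 'offers permanent makeup' holds; licensed body piercers 0 < 3 → not met
Not met: 1, 3, 4, 5, 6, 7, 8

1, 3, 4, 5, 6, 7, 8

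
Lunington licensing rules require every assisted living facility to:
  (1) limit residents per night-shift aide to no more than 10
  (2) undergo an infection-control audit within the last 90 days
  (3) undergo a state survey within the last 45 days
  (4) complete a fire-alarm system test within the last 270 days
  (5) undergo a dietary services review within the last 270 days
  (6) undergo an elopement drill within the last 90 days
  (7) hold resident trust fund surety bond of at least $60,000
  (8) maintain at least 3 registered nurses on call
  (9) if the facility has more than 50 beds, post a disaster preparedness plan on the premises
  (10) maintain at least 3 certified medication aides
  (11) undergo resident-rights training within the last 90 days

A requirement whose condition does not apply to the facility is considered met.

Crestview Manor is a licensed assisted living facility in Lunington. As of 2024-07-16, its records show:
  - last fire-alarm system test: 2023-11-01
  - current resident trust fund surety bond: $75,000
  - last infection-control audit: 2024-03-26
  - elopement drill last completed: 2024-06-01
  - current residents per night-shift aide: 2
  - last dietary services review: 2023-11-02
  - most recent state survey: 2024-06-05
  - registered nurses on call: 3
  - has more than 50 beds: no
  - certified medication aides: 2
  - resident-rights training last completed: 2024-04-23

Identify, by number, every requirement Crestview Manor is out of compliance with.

1. residents per night-shift aide 2 ≤ 10 → met
2. infection-control audit 112 days ago vs limit 90 → not met
3. state survey 41 days ago vs limit 45 → met
4. fire-alarm system test 258 days ago vs limit 270 → met
5. dietary services review 257 days ago vs limit 270 → met
6. elopement drill 45 days ago vs limit 90 → met
7. resident trust fund surety bond $75,000 ≥ $60,000 → met
8. registered nurses on call 3 ≥ 3 → met
9. condition 'has more than 50 beds' does not hold → requirement n/a → met
10. certified medication aides 2 < 3 → not met
11. resident-rights training 84 days ago vs limit 90 → met
Not met: 2, 10

2, 10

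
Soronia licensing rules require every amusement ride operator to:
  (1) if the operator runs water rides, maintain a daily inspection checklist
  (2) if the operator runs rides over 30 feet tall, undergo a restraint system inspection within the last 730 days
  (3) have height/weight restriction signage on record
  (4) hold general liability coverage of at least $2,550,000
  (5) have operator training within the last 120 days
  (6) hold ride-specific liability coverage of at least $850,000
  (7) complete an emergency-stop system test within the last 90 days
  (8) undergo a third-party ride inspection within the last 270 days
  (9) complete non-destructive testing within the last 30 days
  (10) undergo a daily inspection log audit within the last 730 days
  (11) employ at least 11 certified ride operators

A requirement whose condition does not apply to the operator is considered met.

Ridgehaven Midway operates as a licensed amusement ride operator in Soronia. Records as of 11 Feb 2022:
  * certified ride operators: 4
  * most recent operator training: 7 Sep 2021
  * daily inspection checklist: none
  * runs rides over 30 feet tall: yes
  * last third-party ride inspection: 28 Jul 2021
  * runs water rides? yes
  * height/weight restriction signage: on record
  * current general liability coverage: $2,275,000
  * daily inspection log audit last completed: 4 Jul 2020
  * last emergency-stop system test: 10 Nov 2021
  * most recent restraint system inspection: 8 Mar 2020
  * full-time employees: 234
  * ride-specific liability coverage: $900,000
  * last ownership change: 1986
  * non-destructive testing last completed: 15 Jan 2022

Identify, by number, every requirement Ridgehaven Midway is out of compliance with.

1, 4, 5, 7, 11

1. condition 'runs water rides' holds; daily inspection checklist absent → not met
2. condition 'runs rides over 30 feet tall' holds; restraint system inspection 705 days ago vs limit 730 → met
3. height/weight restriction signage present → met
4. general liability coverage $2,275,000 < $2,550,000 → not met
5. operator training 157 days ago vs limit 120 → not met
6. ride-specific liability coverage $900,000 ≥ $850,000 → met
7. emergency-stop system test 93 days ago vs limit 90 → not met
8. third-party ride inspection 198 days ago vs limit 270 → met
9. non-destructive testing 27 days ago vs limit 30 → met
10. daily inspection log audit 587 days ago vs limit 730 → met
11. certified ride operators 4 < 11 → not met
Not met: 1, 4, 5, 7, 11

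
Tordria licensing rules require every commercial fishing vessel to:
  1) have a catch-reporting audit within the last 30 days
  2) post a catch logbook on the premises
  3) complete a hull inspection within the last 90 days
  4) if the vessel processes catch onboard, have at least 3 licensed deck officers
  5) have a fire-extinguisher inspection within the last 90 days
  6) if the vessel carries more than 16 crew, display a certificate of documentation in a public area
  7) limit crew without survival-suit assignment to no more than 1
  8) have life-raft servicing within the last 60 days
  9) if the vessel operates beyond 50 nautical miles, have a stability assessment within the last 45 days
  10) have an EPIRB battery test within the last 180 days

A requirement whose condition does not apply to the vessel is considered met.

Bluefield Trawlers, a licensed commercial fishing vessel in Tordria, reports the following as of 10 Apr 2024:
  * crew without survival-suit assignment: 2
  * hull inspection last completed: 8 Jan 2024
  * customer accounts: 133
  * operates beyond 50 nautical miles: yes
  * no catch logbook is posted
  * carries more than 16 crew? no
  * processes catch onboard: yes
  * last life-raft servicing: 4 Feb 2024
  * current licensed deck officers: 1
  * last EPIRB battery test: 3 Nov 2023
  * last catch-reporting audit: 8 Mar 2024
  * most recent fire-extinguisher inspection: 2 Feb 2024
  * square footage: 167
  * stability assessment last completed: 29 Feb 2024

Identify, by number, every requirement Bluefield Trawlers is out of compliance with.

1. catch-reporting audit 33 days ago vs limit 30 → not met
2. catch logbook absent → not met
3. hull inspection 93 days ago vs limit 90 → not met
4. condition 'processes catch onboard' holds; licensed deck officers 1 < 3 → not met
5. fire-extinguisher inspection 68 days ago vs limit 90 → met
6. condition 'carries more than 16 crew' does not hold → requirement n/a → met
7. crew without survival-suit assignment 2 > 1 → not met
8. life-raft servicing 66 days ago vs limit 60 → not met
9. condition 'operates beyond 50 nautical miles' holds; stability assessment 41 days ago vs limit 45 → met
10. EPIRB battery test 159 days ago vs limit 180 → met
Not met: 1, 2, 3, 4, 7, 8

1, 2, 3, 4, 7, 8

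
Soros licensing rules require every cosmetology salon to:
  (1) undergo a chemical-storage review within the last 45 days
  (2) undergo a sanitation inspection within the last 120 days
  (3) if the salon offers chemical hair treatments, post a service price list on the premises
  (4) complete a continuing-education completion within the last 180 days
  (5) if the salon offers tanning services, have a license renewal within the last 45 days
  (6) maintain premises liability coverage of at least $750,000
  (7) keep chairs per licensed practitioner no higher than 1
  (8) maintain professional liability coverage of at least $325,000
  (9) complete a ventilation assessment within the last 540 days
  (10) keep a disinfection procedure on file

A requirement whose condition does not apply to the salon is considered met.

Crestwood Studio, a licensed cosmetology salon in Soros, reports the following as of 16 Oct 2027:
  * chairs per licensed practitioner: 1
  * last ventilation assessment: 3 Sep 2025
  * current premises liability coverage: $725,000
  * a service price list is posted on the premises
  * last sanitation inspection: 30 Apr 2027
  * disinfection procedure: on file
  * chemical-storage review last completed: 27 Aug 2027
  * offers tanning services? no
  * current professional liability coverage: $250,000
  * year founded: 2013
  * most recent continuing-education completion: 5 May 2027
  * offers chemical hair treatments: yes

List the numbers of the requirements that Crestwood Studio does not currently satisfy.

1, 2, 6, 8, 9

1. chemical-storage review 50 days ago vs limit 45 → not met
2. sanitation inspection 169 days ago vs limit 120 → not met
3. condition 'offers chemical hair treatments' holds; service price list present → met
4. continuing-education completion 164 days ago vs limit 180 → met
5. condition 'offers tanning services' does not hold → requirement n/a → met
6. premises liability coverage $725,000 < $750,000 → not met
7. chairs per licensed practitioner 1 ≤ 1 → met
8. professional liability coverage $250,000 < $325,000 → not met
9. ventilation assessment 773 days ago vs limit 540 → not met
10. disinfection procedure present → met
Not met: 1, 2, 6, 8, 9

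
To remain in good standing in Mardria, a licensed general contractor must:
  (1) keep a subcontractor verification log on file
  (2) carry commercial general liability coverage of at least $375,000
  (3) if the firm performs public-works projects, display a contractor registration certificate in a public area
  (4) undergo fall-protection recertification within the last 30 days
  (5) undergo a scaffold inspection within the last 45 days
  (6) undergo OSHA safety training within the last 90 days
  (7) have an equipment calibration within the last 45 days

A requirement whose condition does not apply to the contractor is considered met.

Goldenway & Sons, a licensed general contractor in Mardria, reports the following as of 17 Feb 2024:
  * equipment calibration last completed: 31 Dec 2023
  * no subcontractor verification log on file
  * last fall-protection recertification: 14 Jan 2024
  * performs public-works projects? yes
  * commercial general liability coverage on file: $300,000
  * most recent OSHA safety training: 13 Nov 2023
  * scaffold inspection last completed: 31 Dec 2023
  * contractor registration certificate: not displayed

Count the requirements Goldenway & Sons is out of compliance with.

1. subcontractor verification log absent → not met
2. commercial general liability coverage $300,000 < $375,000 → not met
3. condition 'performs public-works projects' holds; contractor registration certificate absent → not met
4. fall-protection recertification 34 days ago vs limit 30 → not met
5. scaffold inspection 48 days ago vs limit 45 → not met
6. OSHA safety training 96 days ago vs limit 90 → not met
7. equipment calibration 48 days ago vs limit 45 → not met
Not met: 7 of 7

7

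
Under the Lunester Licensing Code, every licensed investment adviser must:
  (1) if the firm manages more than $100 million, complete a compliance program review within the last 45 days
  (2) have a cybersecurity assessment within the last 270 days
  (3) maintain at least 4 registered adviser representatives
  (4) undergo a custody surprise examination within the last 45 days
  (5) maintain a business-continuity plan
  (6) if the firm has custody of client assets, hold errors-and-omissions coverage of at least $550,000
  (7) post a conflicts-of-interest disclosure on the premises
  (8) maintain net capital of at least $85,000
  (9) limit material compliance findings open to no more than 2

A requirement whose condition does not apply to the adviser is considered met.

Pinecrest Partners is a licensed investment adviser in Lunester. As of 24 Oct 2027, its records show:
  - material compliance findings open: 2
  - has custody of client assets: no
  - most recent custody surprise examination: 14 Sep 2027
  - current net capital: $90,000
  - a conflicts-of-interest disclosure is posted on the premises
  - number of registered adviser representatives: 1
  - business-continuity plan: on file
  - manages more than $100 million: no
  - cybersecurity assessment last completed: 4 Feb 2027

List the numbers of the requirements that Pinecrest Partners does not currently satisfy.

1. condition 'manages more than $100 million' does not hold → requirement n/a → met
2. cybersecurity assessment 262 days ago vs limit 270 → met
3. registered adviser representatives 1 < 4 → not met
4. custody surprise examination 40 days ago vs limit 45 → met
5. business-continuity plan present → met
6. condition 'has custody of client assets' does not hold → requirement n/a → met
7. conflicts-of-interest disclosure present → met
8. net capital $90,000 ≥ $85,000 → met
9. material compliance findings open 2 ≤ 2 → met
Not met: 3

3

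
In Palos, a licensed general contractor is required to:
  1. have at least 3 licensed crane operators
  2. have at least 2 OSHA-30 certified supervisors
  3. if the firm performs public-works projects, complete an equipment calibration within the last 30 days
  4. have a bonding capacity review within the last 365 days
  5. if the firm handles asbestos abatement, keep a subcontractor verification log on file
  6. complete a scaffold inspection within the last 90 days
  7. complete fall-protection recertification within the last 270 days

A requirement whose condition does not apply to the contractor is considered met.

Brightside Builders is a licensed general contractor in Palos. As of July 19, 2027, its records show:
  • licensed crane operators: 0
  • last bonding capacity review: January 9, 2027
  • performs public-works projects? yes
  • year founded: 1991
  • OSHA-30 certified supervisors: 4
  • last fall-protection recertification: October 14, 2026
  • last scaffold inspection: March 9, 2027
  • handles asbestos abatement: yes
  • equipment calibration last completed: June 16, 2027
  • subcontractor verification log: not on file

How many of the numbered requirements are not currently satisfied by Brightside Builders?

1. licensed crane operators 0 < 3 → not met
2. OSHA-30 certified supervisors 4 ≥ 2 → met
3. condition 'performs public-works projects' holds; equipment calibration 33 days ago vs limit 30 → not met
4. bonding capacity review 191 days ago vs limit 365 → met
5. condition 'handles asbestos abatement' holds; subcontractor verification log absent → not met
6. scaffold inspection 132 days ago vs limit 90 → not met
7. fall-protection recertification 278 days ago vs limit 270 → not met
Not met: 5 of 7

5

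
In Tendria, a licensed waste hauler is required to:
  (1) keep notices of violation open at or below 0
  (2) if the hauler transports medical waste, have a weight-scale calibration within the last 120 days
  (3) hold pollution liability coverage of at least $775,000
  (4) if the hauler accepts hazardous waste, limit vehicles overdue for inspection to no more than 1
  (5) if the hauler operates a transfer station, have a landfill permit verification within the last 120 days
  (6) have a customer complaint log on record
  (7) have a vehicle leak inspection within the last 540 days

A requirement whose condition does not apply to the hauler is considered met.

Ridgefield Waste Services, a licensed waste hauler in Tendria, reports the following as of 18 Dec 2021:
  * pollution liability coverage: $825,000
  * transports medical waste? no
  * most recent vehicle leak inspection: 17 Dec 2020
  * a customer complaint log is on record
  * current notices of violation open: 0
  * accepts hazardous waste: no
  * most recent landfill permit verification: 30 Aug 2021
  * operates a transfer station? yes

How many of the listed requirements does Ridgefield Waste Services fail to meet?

0

1. notices of violation open 0 ≤ 0 → met
2. condition 'transports medical waste' does not hold → requirement n/a → met
3. pollution liability coverage $825,000 ≥ $775,000 → met
4. condition 'accepts hazardous waste' does not hold → requirement n/a → met
5. condition 'operates a transfer station' holds; landfill permit verification 110 days ago vs limit 120 → met
6. customer complaint log present → met
7. vehicle leak inspection 366 days ago vs limit 540 → met
Not met: 0 of 7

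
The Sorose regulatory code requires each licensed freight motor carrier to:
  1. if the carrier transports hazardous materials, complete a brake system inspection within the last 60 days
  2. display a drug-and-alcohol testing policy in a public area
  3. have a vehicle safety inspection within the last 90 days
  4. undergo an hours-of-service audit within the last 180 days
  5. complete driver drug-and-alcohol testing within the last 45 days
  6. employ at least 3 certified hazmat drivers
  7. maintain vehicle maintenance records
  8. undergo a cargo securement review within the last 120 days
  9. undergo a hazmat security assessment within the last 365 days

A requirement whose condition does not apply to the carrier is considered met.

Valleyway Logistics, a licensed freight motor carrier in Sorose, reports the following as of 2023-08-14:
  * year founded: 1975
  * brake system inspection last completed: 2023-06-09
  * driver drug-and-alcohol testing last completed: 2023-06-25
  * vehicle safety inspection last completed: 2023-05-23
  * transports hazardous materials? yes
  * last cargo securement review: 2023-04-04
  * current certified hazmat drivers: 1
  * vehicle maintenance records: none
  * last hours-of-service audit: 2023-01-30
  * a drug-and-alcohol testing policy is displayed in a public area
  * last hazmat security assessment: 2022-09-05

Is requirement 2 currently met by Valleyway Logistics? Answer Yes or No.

Yes

2. drug-and-alcohol testing policy present → met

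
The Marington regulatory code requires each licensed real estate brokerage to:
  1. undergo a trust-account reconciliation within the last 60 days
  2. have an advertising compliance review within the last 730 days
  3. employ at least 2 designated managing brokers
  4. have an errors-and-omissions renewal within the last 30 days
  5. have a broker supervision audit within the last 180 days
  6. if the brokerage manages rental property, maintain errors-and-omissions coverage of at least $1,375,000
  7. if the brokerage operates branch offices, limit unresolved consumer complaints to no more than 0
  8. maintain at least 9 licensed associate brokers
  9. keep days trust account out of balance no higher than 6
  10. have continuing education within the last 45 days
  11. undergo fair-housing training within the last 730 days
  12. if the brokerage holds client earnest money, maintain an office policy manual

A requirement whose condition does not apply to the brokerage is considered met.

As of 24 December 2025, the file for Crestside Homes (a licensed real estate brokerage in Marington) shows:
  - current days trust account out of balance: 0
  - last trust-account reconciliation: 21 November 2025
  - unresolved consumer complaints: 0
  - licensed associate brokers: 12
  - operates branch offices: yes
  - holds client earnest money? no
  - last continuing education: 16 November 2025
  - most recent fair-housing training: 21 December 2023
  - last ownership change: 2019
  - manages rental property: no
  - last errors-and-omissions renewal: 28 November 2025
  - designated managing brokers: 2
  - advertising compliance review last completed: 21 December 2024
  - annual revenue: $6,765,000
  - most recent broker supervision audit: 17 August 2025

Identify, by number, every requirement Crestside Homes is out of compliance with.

11

1. trust-account reconciliation 33 days ago vs limit 60 → met
2. advertising compliance review 368 days ago vs limit 730 → met
3. designated managing brokers 2 ≥ 2 → met
4. errors-and-omissions renewal 26 days ago vs limit 30 → met
5. broker supervision audit 129 days ago vs limit 180 → met
6. condition 'manages rental property' does not hold → requirement n/a → met
7. condition 'operates branch offices' holds; unresolved consumer complaints 0 ≤ 0 → met
8. licensed associate brokers 12 ≥ 9 → met
9. days trust account out of balance 0 ≤ 6 → met
10. continuing education 38 days ago vs limit 45 → met
11. fair-housing training 734 days ago vs limit 730 → not met
12. condition 'holds client earnest money' does not hold → requirement n/a → met
Not met: 11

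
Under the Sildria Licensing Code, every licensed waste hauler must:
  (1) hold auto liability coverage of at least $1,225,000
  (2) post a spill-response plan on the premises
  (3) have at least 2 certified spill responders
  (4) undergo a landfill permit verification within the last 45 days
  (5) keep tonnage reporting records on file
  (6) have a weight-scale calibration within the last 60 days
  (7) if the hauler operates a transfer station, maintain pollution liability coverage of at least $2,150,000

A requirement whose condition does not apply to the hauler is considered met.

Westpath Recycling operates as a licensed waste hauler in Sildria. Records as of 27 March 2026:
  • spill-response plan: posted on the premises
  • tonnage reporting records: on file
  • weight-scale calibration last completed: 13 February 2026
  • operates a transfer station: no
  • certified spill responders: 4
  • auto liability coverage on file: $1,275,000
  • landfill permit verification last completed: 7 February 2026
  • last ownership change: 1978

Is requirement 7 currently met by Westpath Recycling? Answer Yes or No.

Yes

7. condition 'operates a transfer station' does not hold → requirement n/a → met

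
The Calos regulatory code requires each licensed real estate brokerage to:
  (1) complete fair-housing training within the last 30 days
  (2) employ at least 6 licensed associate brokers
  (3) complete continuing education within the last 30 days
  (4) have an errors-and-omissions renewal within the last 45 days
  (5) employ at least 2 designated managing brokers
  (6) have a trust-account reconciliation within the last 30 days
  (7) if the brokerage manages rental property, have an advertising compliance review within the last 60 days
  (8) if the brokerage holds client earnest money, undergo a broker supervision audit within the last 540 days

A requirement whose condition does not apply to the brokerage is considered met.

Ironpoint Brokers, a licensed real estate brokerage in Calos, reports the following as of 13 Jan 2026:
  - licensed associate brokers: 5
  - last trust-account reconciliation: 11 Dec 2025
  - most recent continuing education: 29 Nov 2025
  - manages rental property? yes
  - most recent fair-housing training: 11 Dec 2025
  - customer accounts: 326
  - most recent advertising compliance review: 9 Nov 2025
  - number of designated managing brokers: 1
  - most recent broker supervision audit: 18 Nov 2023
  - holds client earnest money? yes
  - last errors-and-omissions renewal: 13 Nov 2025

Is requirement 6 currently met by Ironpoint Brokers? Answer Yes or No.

6. trust-account reconciliation 33 days ago vs limit 30 → not met

No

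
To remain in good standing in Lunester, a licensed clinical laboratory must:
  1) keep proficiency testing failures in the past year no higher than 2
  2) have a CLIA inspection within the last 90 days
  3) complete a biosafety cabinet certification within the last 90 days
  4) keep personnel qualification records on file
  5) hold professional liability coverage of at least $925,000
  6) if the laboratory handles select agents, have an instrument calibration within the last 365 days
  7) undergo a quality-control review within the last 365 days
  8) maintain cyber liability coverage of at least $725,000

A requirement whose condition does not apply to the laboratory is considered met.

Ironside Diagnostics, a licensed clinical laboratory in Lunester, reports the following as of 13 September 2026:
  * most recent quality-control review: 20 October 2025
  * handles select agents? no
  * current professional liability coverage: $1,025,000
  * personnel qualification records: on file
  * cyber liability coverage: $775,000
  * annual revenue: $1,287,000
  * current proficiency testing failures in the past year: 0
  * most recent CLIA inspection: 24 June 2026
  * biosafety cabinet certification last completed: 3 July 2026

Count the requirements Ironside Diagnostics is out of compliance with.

1. proficiency testing failures in the past year 0 ≤ 2 → met
2. CLIA inspection 81 days ago vs limit 90 → met
3. biosafety cabinet certification 72 days ago vs limit 90 → met
4. personnel qualification records present → met
5. professional liability coverage $1,025,000 ≥ $925,000 → met
6. condition 'handles select agents' does not hold → requirement n/a → met
7. quality-control review 328 days ago vs limit 365 → met
8. cyber liability coverage $775,000 ≥ $725,000 → met
Not met: 0 of 8

0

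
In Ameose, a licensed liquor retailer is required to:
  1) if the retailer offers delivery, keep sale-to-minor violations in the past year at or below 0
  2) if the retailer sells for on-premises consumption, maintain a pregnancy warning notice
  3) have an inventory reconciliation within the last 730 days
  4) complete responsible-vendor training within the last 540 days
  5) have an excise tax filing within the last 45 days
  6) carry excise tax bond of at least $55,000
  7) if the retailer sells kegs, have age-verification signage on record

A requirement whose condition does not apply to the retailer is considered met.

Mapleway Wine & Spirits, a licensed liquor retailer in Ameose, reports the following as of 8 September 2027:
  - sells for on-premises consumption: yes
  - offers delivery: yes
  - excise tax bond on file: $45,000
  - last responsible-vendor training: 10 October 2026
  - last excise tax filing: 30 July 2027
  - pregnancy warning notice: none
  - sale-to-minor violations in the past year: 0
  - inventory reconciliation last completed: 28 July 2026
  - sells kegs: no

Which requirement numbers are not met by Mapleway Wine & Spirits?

1. condition 'offers delivery' holds; sale-to-minor violations in the past year 0 ≤ 0 → met
2. condition 'sells for on-premises consumption' holds; pregnancy warning notice absent → not met
3. inventory reconciliation 407 days ago vs limit 730 → met
4. responsible-vendor training 333 days ago vs limit 540 → met
5. excise tax filing 40 days ago vs limit 45 → met
6. excise tax bond $45,000 < $55,000 → not met
7. condition 'sells kegs' does not hold → requirement n/a → met
Not met: 2, 6

2, 6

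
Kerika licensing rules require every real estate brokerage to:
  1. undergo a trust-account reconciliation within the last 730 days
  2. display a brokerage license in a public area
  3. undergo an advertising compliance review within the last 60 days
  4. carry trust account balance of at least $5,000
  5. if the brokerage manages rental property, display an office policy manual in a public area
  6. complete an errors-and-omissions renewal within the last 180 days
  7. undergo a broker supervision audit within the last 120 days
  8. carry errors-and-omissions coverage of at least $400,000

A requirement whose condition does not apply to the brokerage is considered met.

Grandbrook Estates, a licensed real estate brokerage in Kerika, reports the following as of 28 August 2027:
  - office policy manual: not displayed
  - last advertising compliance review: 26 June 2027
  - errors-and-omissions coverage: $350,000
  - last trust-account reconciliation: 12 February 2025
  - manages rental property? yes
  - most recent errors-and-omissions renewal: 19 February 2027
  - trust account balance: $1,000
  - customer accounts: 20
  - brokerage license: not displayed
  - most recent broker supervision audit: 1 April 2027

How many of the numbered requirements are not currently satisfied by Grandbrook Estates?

1. trust-account reconciliation 927 days ago vs limit 730 → not met
2. brokerage license absent → not met
3. advertising compliance review 63 days ago vs limit 60 → not met
4. trust account balance $1,000 < $5,000 → not met
5. condition 'manages rental property' holds; office policy manual absent → not met
6. errors-and-omissions renewal 190 days ago vs limit 180 → not met
7. broker supervision audit 149 days ago vs limit 120 → not met
8. errors-and-omissions coverage $350,000 < $400,000 → not met
Not met: 8 of 8

8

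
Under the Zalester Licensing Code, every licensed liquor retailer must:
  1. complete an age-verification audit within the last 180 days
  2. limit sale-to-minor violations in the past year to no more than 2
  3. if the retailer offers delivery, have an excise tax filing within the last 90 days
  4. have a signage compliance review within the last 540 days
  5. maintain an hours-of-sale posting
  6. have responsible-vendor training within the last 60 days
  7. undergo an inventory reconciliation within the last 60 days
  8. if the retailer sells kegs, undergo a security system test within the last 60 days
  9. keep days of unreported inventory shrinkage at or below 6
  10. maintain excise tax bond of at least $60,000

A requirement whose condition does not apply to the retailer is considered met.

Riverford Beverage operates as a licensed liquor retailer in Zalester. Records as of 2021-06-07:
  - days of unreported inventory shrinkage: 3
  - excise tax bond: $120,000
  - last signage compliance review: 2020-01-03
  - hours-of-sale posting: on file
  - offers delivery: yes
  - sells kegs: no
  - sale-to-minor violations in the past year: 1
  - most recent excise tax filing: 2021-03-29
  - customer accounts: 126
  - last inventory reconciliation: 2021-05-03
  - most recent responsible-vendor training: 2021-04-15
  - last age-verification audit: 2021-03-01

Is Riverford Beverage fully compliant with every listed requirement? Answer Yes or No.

1. age-verification audit 98 days ago vs limit 180 → met
2. sale-to-minor violations in the past year 1 ≤ 2 → met
3. condition 'offers delivery' holds; excise tax filing 70 days ago vs limit 90 → met
4. signage compliance review 521 days ago vs limit 540 → met
5. hours-of-sale posting present → met
6. responsible-vendor training 53 days ago vs limit 60 → met
7. inventory reconciliation 35 days ago vs limit 60 → met
8. condition 'sells kegs' does not hold → requirement n/a → met
9. days of unreported inventory shrinkage 3 ≤ 6 → met
10. excise tax bond $120,000 ≥ $60,000 → met
All met.

Yes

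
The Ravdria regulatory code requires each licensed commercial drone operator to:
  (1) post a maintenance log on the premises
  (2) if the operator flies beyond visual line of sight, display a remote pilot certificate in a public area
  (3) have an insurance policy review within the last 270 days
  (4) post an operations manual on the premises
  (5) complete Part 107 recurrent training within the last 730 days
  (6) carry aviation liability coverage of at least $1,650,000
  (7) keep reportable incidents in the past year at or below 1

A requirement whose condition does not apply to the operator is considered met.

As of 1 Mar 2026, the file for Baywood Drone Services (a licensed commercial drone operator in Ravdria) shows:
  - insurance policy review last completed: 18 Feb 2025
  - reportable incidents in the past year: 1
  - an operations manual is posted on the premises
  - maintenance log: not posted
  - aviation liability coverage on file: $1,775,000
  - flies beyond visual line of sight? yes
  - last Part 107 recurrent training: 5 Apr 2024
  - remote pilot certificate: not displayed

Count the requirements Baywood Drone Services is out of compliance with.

1. maintenance log absent → not met
2. condition 'flies beyond visual line of sight' holds; remote pilot certificate absent → not met
3. insurance policy review 376 days ago vs limit 270 → not met
4. operations manual present → met
5. Part 107 recurrent training 695 days ago vs limit 730 → met
6. aviation liability coverage $1,775,000 ≥ $1,650,000 → met
7. reportable incidents in the past year 1 ≤ 1 → met
Not met: 3 of 7

3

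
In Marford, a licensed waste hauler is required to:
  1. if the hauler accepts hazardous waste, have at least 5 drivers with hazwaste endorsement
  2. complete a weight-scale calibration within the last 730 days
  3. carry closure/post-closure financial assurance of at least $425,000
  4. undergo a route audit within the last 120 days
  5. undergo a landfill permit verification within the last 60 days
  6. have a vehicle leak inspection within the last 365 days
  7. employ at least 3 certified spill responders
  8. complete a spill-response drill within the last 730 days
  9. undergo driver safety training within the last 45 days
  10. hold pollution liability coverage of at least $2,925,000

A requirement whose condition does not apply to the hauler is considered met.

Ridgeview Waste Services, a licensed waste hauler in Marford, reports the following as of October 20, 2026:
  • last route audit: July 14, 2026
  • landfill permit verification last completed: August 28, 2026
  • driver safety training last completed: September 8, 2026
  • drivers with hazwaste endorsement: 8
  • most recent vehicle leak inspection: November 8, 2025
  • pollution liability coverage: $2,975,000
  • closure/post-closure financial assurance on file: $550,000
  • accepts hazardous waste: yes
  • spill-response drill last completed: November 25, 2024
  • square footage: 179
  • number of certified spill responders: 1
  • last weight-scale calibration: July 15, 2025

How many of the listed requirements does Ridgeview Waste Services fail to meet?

1

1. condition 'accepts hazardous waste' holds; drivers with hazwaste endorsement 8 ≥ 5 → met
2. weight-scale calibration 462 days ago vs limit 730 → met
3. closure/post-closure financial assurance $550,000 ≥ $425,000 → met
4. route audit 98 days ago vs limit 120 → met
5. landfill permit verification 53 days ago vs limit 60 → met
6. vehicle leak inspection 346 days ago vs limit 365 → met
7. certified spill responders 1 < 3 → not met
8. spill-response drill 694 days ago vs limit 730 → met
9. driver safety training 42 days ago vs limit 45 → met
10. pollution liability coverage $2,975,000 ≥ $2,925,000 → met
Not met: 1 of 10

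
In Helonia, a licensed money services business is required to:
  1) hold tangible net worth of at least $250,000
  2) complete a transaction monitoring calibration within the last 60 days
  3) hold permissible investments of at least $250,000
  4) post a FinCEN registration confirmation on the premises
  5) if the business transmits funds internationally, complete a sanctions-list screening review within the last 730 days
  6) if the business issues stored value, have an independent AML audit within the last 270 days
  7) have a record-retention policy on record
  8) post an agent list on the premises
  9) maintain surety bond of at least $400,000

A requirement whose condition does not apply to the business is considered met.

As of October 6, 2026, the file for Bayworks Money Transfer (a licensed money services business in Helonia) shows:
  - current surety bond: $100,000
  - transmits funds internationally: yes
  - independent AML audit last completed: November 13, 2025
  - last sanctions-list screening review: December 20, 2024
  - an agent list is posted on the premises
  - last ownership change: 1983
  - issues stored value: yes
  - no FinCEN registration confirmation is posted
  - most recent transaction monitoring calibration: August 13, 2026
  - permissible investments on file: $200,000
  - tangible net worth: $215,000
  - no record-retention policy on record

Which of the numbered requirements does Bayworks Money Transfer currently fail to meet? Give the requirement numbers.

1. tangible net worth $215,000 < $250,000 → not met
2. transaction monitoring calibration 54 days ago vs limit 60 → met
3. permissible investments $200,000 < $250,000 → not met
4. FinCEN registration confirmation absent → not met
5. condition 'transmits funds internationally' holds; sanctions-list screening review 655 days ago vs limit 730 → met
6. condition 'issues stored value' holds; independent AML audit 327 days ago vs limit 270 → not met
7. record-retention policy absent → not met
8. agent list present → met
9. surety bond $100,000 < $400,000 → not met
Not met: 1, 3, 4, 6, 7, 9

1, 3, 4, 6, 7, 9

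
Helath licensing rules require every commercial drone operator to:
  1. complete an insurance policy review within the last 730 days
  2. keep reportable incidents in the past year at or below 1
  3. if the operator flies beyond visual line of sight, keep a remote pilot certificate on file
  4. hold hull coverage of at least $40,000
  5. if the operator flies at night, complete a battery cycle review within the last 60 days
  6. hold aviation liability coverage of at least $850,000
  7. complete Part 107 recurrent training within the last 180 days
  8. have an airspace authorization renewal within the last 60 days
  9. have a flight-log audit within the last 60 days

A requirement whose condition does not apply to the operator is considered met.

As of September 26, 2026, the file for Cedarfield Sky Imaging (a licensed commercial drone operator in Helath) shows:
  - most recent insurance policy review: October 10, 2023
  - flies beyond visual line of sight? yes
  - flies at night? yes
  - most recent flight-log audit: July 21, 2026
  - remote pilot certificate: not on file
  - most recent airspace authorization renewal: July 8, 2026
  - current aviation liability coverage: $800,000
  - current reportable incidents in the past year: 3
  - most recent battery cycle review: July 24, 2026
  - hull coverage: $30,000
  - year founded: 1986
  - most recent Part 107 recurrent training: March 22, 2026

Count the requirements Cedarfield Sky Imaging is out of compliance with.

1. insurance policy review 1082 days ago vs limit 730 → not met
2. reportable incidents in the past year 3 > 1 → not met
3. condition 'flies beyond visual line of sight' holds; remote pilot certificate absent → not met
4. hull coverage $30,000 < $40,000 → not met
5. condition 'flies at night' holds; battery cycle review 64 days ago vs limit 60 → not met
6. aviation liability coverage $800,000 < $850,000 → not met
7. Part 107 recurrent training 188 days ago vs limit 180 → not met
8. airspace authorization renewal 80 days ago vs limit 60 → not met
9. flight-log audit 67 days ago vs limit 60 → not met
Not met: 9 of 9

9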